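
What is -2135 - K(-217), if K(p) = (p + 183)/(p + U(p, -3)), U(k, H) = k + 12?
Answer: -450502/211 ≈ -2135.1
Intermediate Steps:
U(k, H) = 12 + k
K(p) = (183 + p)/(12 + 2*p) (K(p) = (p + 183)/(p + (12 + p)) = (183 + p)/(12 + 2*p))
-2135 - K(-217) = -2135 - (183 - 217)/(2*(6 - 217)) = -2135 - (-34)/(2*(-211)) = -2135 - (-1)*(-34)/(2*211) = -2135 - 1*17/211 = -2135 - 17/211 = -450502/211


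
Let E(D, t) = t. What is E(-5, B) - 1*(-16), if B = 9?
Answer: 25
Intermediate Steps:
E(-5, B) - 1*(-16) = 9 - 1*(-16) = 9 + 16 = 25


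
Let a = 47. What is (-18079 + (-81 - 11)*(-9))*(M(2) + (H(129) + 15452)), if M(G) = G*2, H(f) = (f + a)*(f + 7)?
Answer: -679551392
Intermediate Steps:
H(f) = (7 + f)*(47 + f) (H(f) = (f + 47)*(f + 7) = (47 + f)*(7 + f) = (7 + f)*(47 + f))
M(G) = 2*G
(-18079 + (-81 - 11)*(-9))*(M(2) + (H(129) + 15452)) = (-18079 + (-81 - 11)*(-9))*(2*2 + ((329 + 129**2 + 54*129) + 15452)) = (-18079 - 92*(-9))*(4 + ((329 + 16641 + 6966) + 15452)) = (-18079 + 828)*(4 + (23936 + 15452)) = -17251*(4 + 39388) = -17251*39392 = -679551392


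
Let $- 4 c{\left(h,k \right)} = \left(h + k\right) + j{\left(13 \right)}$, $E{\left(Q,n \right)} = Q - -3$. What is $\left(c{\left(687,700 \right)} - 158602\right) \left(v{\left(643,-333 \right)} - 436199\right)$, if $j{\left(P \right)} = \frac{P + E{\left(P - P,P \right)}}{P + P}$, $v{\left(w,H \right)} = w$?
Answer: $\frac{900004933927}{13} \approx 6.9231 \cdot 10^{10}$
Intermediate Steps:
$E{\left(Q,n \right)} = 3 + Q$ ($E{\left(Q,n \right)} = Q + 3 = 3 + Q$)
$j{\left(P \right)} = \frac{3 + P}{2 P}$ ($j{\left(P \right)} = \frac{P + \left(3 + \left(P - P\right)\right)}{P + P} = \frac{P + \left(3 + 0\right)}{2 P} = \left(P + 3\right) \frac{1}{2 P} = \left(3 + P\right) \frac{1}{2 P} = \frac{3 + P}{2 P}$)
$c{\left(h,k \right)} = - \frac{2}{13} - \frac{h}{4} - \frac{k}{4}$ ($c{\left(h,k \right)} = - \frac{\left(h + k\right) + \frac{3 + 13}{2 \cdot 13}}{4} = - \frac{\left(h + k\right) + \frac{1}{2} \cdot \frac{1}{13} \cdot 16}{4} = - \frac{\left(h + k\right) + \frac{8}{13}}{4} = - \frac{\frac{8}{13} + h + k}{4} = - \frac{2}{13} - \frac{h}{4} - \frac{k}{4}$)
$\left(c{\left(687,700 \right)} - 158602\right) \left(v{\left(643,-333 \right)} - 436199\right) = \left(\left(- \frac{2}{13} - \frac{687}{4} - 175\right) - 158602\right) \left(643 - 436199\right) = \left(\left(- \frac{2}{13} - \frac{687}{4} - 175\right) - 158602\right) \left(-435556\right) = \left(- \frac{18039}{52} - 158602\right) \left(-435556\right) = \left(- \frac{8265343}{52}\right) \left(-435556\right) = \frac{900004933927}{13}$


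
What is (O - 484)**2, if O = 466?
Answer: 324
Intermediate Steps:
(O - 484)**2 = (466 - 484)**2 = (-18)**2 = 324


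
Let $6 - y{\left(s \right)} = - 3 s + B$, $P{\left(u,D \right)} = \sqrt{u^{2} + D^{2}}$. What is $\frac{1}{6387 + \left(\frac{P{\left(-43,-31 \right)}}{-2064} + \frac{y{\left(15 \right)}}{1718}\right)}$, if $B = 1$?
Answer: $\frac{10038633826496256}{64117046409267113867} + \frac{761493192 \sqrt{2810}}{64117046409267113867} \approx 0.00015657$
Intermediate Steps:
$P{\left(u,D \right)} = \sqrt{D^{2} + u^{2}}$
$y{\left(s \right)} = 5 + 3 s$ ($y{\left(s \right)} = 6 - \left(- 3 s + 1\right) = 6 - \left(1 - 3 s\right) = 6 + \left(-1 + 3 s\right) = 5 + 3 s$)
$\frac{1}{6387 + \left(\frac{P{\left(-43,-31 \right)}}{-2064} + \frac{y{\left(15 \right)}}{1718}\right)} = \frac{1}{6387 + \left(\frac{\sqrt{\left(-31\right)^{2} + \left(-43\right)^{2}}}{-2064} + \frac{5 + 3 \cdot 15}{1718}\right)} = \frac{1}{6387 + \left(\sqrt{961 + 1849} \left(- \frac{1}{2064}\right) + \left(5 + 45\right) \frac{1}{1718}\right)} = \frac{1}{6387 + \left(\sqrt{2810} \left(- \frac{1}{2064}\right) + 50 \cdot \frac{1}{1718}\right)} = \frac{1}{6387 + \left(- \frac{\sqrt{2810}}{2064} + \frac{25}{859}\right)} = \frac{1}{6387 + \left(\frac{25}{859} - \frac{\sqrt{2810}}{2064}\right)} = \frac{1}{\frac{5486458}{859} - \frac{\sqrt{2810}}{2064}}$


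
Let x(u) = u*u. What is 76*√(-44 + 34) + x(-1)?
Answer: 1 + 76*I*√10 ≈ 1.0 + 240.33*I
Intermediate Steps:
x(u) = u²
76*√(-44 + 34) + x(-1) = 76*√(-44 + 34) + (-1)² = 76*√(-10) + 1 = 76*(I*√10) + 1 = 76*I*√10 + 1 = 1 + 76*I*√10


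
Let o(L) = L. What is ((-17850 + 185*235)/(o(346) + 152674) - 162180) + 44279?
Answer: -3608237079/30604 ≈ -1.1790e+5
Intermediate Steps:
((-17850 + 185*235)/(o(346) + 152674) - 162180) + 44279 = ((-17850 + 185*235)/(346 + 152674) - 162180) + 44279 = ((-17850 + 43475)/153020 - 162180) + 44279 = (25625*(1/153020) - 162180) + 44279 = (5125/30604 - 162180) + 44279 = -4963351595/30604 + 44279 = -3608237079/30604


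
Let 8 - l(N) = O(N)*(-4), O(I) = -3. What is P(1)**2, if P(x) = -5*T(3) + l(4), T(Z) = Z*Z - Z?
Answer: 1156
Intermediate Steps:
T(Z) = Z**2 - Z
l(N) = -4 (l(N) = 8 - (-3)*(-4) = 8 - 1*12 = 8 - 12 = -4)
P(x) = -34 (P(x) = -15*(-1 + 3) - 4 = -15*2 - 4 = -5*6 - 4 = -30 - 4 = -34)
P(1)**2 = (-34)**2 = 1156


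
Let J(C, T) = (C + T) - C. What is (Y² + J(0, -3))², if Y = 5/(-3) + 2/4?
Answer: 3481/1296 ≈ 2.6860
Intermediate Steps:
J(C, T) = T
Y = -7/6 (Y = 5*(-⅓) + 2*(¼) = -5/3 + ½ = -7/6 ≈ -1.1667)
(Y² + J(0, -3))² = ((-7/6)² - 3)² = (49/36 - 3)² = (-59/36)² = 3481/1296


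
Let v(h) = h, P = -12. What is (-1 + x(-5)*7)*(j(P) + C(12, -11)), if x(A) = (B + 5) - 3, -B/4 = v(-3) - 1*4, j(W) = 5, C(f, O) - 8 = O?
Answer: 418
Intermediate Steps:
C(f, O) = 8 + O
B = 28 (B = -4*(-3 - 1*4) = -4*(-3 - 4) = -4*(-7) = 28)
x(A) = 30 (x(A) = (28 + 5) - 3 = 33 - 3 = 30)
(-1 + x(-5)*7)*(j(P) + C(12, -11)) = (-1 + 30*7)*(5 + (8 - 11)) = (-1 + 210)*(5 - 3) = 209*2 = 418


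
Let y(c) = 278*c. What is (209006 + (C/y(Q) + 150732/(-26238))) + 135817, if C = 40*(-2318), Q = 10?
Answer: 209575860895/607847 ≈ 3.4478e+5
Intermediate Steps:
C = -92720
(209006 + (C/y(Q) + 150732/(-26238))) + 135817 = (209006 + (-92720/(278*10) + 150732/(-26238))) + 135817 = (209006 + (-92720/2780 + 150732*(-1/26238))) + 135817 = (209006 + (-92720*1/2780 - 25122/4373)) + 135817 = (209006 + (-4636/139 - 25122/4373)) + 135817 = (209006 - 23765186/607847) + 135817 = 127019904896/607847 + 135817 = 209575860895/607847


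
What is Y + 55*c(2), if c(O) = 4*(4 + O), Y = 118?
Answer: 1438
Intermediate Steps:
c(O) = 16 + 4*O
Y + 55*c(2) = 118 + 55*(16 + 4*2) = 118 + 55*(16 + 8) = 118 + 55*24 = 118 + 1320 = 1438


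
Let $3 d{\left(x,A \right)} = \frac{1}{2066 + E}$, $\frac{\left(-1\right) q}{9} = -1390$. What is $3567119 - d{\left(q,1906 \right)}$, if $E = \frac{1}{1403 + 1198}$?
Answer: $\frac{19168509654506}{5373667} \approx 3.5671 \cdot 10^{6}$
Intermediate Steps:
$E = \frac{1}{2601} \approx 0.00038447$
$q = 12510$ ($q = \left(-9\right) \left(-1390\right) = 12510$)
$d{\left(x,A \right)} = \frac{867}{5373667}$ ($d{\left(x,A \right)} = \frac{1}{3 \left(2066 + \frac{1}{2601}\right)} = \frac{1}{3 \cdot \frac{5373667}{2601}} = \frac{1}{3} \cdot \frac{2601}{5373667} = \frac{867}{5373667}$)
$3567119 - d{\left(q,1906 \right)} = 3567119 - \frac{867}{5373667} = \frac{19168509654506}{5373667}$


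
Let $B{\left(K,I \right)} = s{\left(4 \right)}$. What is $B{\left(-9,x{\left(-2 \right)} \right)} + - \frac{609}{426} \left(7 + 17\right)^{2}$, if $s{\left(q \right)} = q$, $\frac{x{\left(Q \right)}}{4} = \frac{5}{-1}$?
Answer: $- \frac{58180}{71} \approx -819.44$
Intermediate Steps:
$x{\left(Q \right)} = -20$ ($x{\left(Q \right)} = 4 \frac{5}{-1} = 4 \cdot 5 \left(-1\right) = 4 \left(-5\right) = -20$)
$B{\left(K,I \right)} = 4$
$B{\left(-9,x{\left(-2 \right)} \right)} + - \frac{609}{426} \left(7 + 17\right)^{2} = 4 + - \frac{609}{426} \left(7 + 17\right)^{2} = 4 + \left(-609\right) \frac{1}{426} \cdot 24^{2} = 4 - \frac{58464}{71} = - \frac{58180}{71}$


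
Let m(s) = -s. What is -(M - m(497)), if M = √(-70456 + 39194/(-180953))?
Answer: -497 - I*√2307017525525186/180953 ≈ -497.0 - 265.44*I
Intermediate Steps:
M = I*√2307017525525186/180953 (M = √(-70456 + 39194*(-1/180953)) = √(-70456 - 39194/180953) = √(-12749263762/180953) = I*√2307017525525186/180953 ≈ 265.44*I)
-(M - m(497)) = -(I*√2307017525525186/180953 - (-1)*497) = -(I*√2307017525525186/180953 - 1*(-497)) = -(I*√2307017525525186/180953 + 497) = -(497 + I*√2307017525525186/180953) = -497 - I*√2307017525525186/180953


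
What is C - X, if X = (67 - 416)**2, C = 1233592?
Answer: 1111791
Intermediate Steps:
X = 121801 (X = (-349)**2 = 121801)
C - X = 1233592 - 1*121801 = 1233592 - 121801 = 1111791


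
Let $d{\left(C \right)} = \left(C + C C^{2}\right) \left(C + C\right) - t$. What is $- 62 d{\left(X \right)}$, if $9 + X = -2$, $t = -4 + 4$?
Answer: $-1830488$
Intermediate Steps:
$t = 0$
$X = -11$ ($X = -9 - 2 = -11$)
$d{\left(C \right)} = 2 C \left(C + C^{3}\right)$ ($d{\left(C \right)} = \left(C + C C^{2}\right) \left(C + C\right) - 0 = \left(C + C^{3}\right) 2 C + 0 = 2 C \left(C + C^{3}\right) + 0 = 2 C \left(C + C^{3}\right)$)
$- 62 d{\left(X \right)} = - 62 \cdot 2 \left(-11\right)^{2} \left(1 + \left(-11\right)^{2}\right) = - 62 \cdot 2 \cdot 121 \left(1 + 121\right) = - 62 \cdot 2 \cdot 121 \cdot 122 = \left(-62\right) 29524 = -1830488$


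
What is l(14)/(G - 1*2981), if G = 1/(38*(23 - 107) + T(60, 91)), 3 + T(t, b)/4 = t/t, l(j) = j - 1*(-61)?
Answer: -240000/9539201 ≈ -0.025159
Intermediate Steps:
l(j) = 61 + j (l(j) = j + 61 = 61 + j)
T(t, b) = -8 (T(t, b) = -12 + 4*(t/t) = -12 + 4*1 = -12 + 4 = -8)
G = -1/3200 (G = 1/(38*(23 - 107) - 8) = 1/(38*(-84) - 8) = 1/(-3192 - 8) = 1/(-3200) = -1/3200 ≈ -0.00031250)
l(14)/(G - 1*2981) = (61 + 14)/(-1/3200 - 1*2981) = 75/(-1/3200 - 2981) = 75/(-9539201/3200) = 75*(-3200/9539201) = -240000/9539201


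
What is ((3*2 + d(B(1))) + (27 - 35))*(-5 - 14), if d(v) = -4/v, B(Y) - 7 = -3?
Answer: 57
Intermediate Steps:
B(Y) = 4 (B(Y) = 7 - 3 = 4)
((3*2 + d(B(1))) + (27 - 35))*(-5 - 14) = ((3*2 - 4/4) + (27 - 35))*(-5 - 14) = ((6 - 4*1/4) - 8)*(-19) = ((6 - 1) - 8)*(-19) = (5 - 8)*(-19) = -3*(-19) = 57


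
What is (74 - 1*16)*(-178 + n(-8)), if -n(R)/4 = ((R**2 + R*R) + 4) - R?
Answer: -42804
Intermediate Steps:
n(R) = -16 - 8*R**2 + 4*R (n(R) = -4*(((R**2 + R*R) + 4) - R) = -4*(((R**2 + R**2) + 4) - R) = -4*((2*R**2 + 4) - R) = -4*((4 + 2*R**2) - R) = -4*(4 - R + 2*R**2) = -16 - 8*R**2 + 4*R)
(74 - 1*16)*(-178 + n(-8)) = (74 - 1*16)*(-178 + (-16 - 8*(-8)**2 + 4*(-8))) = (74 - 16)*(-178 + (-16 - 8*64 - 32)) = 58*(-178 + (-16 - 512 - 32)) = 58*(-178 - 560) = 58*(-738) = -42804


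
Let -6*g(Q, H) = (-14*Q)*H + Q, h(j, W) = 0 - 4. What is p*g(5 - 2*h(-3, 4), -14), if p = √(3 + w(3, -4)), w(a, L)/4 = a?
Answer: -2561*√15/6 ≈ -1653.1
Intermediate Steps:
w(a, L) = 4*a
h(j, W) = -4
g(Q, H) = -Q/6 + 7*H*Q/3 (g(Q, H) = -((-14*Q)*H + Q)/6 = -(-14*H*Q + Q)/6 = -(Q - 14*H*Q)/6 = -Q/6 + 7*H*Q/3)
p = √15 (p = √(3 + 4*3) = √(3 + 12) = √15 ≈ 3.8730)
p*g(5 - 2*h(-3, 4), -14) = √15*((5 - 2*(-4))*(-1 + 14*(-14))/6) = √15*((5 + 8)*(-1 - 196)/6) = √15*((⅙)*13*(-197)) = √15*(-2561/6) = -2561*√15/6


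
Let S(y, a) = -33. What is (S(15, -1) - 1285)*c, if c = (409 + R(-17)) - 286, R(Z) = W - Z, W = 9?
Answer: -196382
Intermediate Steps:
R(Z) = 9 - Z
c = 149 (c = (409 + (9 - 1*(-17))) - 286 = (409 + (9 + 17)) - 286 = (409 + 26) - 286 = 435 - 286 = 149)
(S(15, -1) - 1285)*c = (-33 - 1285)*149 = -1318*149 = -196382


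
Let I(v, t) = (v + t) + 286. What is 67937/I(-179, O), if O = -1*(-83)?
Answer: 67937/190 ≈ 357.56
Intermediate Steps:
O = 83
I(v, t) = 286 + t + v (I(v, t) = (t + v) + 286 = 286 + t + v)
67937/I(-179, O) = 67937/(286 + 83 - 179) = 67937/190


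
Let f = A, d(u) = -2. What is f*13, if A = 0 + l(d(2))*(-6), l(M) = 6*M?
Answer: 936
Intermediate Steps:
A = 72 (A = 0 + (6*(-2))*(-6) = 0 - 12*(-6) = 0 + 72 = 72)
f = 72
f*13 = 72*13 = 936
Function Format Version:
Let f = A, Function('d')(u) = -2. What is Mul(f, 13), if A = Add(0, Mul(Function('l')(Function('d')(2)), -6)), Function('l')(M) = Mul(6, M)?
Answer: 936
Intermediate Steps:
A = 72 (A = Add(0, Mul(Mul(6, -2), -6)) = Add(0, Mul(-12, -6)) = Add(0, 72) = 72)
f = 72
Mul(f, 13) = Mul(72, 13) = 936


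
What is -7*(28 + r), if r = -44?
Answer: 112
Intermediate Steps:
-7*(28 + r) = -7*(28 - 44) = -7*(-16) = 112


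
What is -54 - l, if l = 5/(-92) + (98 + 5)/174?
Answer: -436519/8004 ≈ -54.538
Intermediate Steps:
l = 4303/8004 (l = 5*(-1/92) + 103*(1/174) = -5/92 + 103/174 = 4303/8004 ≈ 0.53761)
-54 - l = -54 - 1*4303/8004 = -54 - 4303/8004 = -436519/8004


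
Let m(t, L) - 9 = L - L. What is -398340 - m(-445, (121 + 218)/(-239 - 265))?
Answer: -398349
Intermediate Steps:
m(t, L) = 9 (m(t, L) = 9 + (L - L) = 9 + 0 = 9)
-398340 - m(-445, (121 + 218)/(-239 - 265)) = -398340 - 1*9 = -398340 - 9 = -398349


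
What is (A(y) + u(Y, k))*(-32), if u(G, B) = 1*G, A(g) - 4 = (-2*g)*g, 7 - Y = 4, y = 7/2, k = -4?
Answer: 560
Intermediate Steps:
y = 7/2 (y = 7*(1/2) = 7/2 ≈ 3.5000)
Y = 3 (Y = 7 - 1*4 = 7 - 4 = 3)
A(g) = 4 - 2*g**2 (A(g) = 4 + (-2*g)*g = 4 - 2*g**2)
u(G, B) = G
(A(y) + u(Y, k))*(-32) = ((4 - 2*(7/2)**2) + 3)*(-32) = ((4 - 2*49/4) + 3)*(-32) = ((4 - 49/2) + 3)*(-32) = (-41/2 + 3)*(-32) = -35/2*(-32) = 560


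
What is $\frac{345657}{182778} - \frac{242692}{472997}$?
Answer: $\frac{39711988551}{28817815222} \approx 1.378$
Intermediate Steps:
$\frac{345657}{182778} - \frac{242692}{472997} = 345657 \cdot \frac{1}{182778} - \frac{242692}{472997} = \frac{115219}{60926} - \frac{242692}{472997} = \frac{39711988551}{28817815222}$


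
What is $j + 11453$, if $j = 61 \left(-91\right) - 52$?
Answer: $5850$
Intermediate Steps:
$j = -5603$ ($j = -5551 - 52 = -5603$)
$j + 11453 = -5603 + 11453 = 5850$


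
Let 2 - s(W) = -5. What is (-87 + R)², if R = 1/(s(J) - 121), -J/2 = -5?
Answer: 98386561/12996 ≈ 7570.5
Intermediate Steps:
J = 10 (J = -2*(-5) = 10)
s(W) = 7 (s(W) = 2 - 1*(-5) = 2 + 5 = 7)
R = -1/114 (R = 1/(7 - 121) = 1/(-114) = -1/114 ≈ -0.0087719)
(-87 + R)² = (-87 - 1/114)² = (-9919/114)² = 98386561/12996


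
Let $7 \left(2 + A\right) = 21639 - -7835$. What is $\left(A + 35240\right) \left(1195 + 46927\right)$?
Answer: $\frac{13288409080}{7} \approx 1.8983 \cdot 10^{9}$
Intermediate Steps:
$A = \frac{29460}{7}$ ($A = -2 + \frac{21639 - -7835}{7} = -2 + \frac{21639 + 7835}{7} = -2 + \frac{1}{7} \cdot 29474 = -2 + \frac{29474}{7} = \frac{29460}{7} \approx 4208.6$)
$\left(A + 35240\right) \left(1195 + 46927\right) = \left(\frac{29460}{7} + 35240\right) \left(1195 + 46927\right) = \frac{276140}{7} \cdot 48122 = \frac{13288409080}{7}$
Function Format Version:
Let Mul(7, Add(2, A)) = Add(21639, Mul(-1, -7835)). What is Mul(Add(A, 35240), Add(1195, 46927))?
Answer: Rational(13288409080, 7) ≈ 1.8983e+9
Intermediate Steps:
A = Rational(29460, 7) (A = Add(-2, Mul(Rational(1, 7), Add(21639, Mul(-1, -7835)))) = Add(-2, Mul(Rational(1, 7), Add(21639, 7835))) = Add(-2, Mul(Rational(1, 7), 29474)) = Add(-2, Rational(29474, 7)) = Rational(29460, 7) ≈ 4208.6)
Mul(Add(A, 35240), Add(1195, 46927)) = Mul(Add(Rational(29460, 7), 35240), Add(1195, 46927)) = Mul(Rational(276140, 7), 48122) = Rational(13288409080, 7)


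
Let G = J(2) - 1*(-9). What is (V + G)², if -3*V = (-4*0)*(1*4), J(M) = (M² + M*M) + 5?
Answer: 484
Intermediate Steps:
J(M) = 5 + 2*M² (J(M) = (M² + M²) + 5 = 2*M² + 5 = 5 + 2*M²)
V = 0 (V = -(-4*0)*1*4/3 = -0*4 = -⅓*0 = 0)
G = 22 (G = (5 + 2*2²) - 1*(-9) = (5 + 2*4) + 9 = (5 + 8) + 9 = 13 + 9 = 22)
(V + G)² = (0 + 22)² = 22² = 484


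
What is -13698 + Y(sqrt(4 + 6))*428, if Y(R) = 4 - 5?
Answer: -14126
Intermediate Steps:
Y(R) = -1
-13698 + Y(sqrt(4 + 6))*428 = -13698 - 1*428 = -13698 - 428 = -14126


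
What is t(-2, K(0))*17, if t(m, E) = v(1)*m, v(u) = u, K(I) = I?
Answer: -34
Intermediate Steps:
t(m, E) = m (t(m, E) = 1*m = m)
t(-2, K(0))*17 = -2*17 = -34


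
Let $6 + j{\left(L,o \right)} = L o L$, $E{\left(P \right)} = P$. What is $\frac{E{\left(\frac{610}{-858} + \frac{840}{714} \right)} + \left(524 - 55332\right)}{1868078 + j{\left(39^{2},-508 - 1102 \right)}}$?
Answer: $\frac{399711349}{27150175743834} \approx 1.4722 \cdot 10^{-5}$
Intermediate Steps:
$j{\left(L,o \right)} = -6 + o L^{2}$ ($j{\left(L,o \right)} = -6 + L o L = -6 + o L^{2}$)
$\frac{E{\left(\frac{610}{-858} + \frac{840}{714} \right)} + \left(524 - 55332\right)}{1868078 + j{\left(39^{2},-508 - 1102 \right)}} = \frac{\left(\frac{610}{-858} + \frac{840}{714}\right) + \left(524 - 55332\right)}{1868078 + \left(-6 + \left(-508 - 1102\right) \left(39^{2}\right)^{2}\right)} = \frac{\left(610 \left(- \frac{1}{858}\right) + 840 \cdot \frac{1}{714}\right) + \left(524 - 55332\right)}{1868078 + \left(-6 + \left(-508 - 1102\right) 1521^{2}\right)} = \frac{\left(- \frac{305}{429} + \frac{20}{17}\right) - 54808}{1868078 - 3724640016} = \frac{\frac{3395}{7293} - 54808}{1868078 - 3724640016} = - \frac{399711349}{7293 \left(1868078 - 3724640016\right)} = - \frac{399711349}{7293 \left(-3722771938\right)} = \left(- \frac{399711349}{7293}\right) \left(- \frac{1}{3722771938}\right) = \frac{399711349}{27150175743834}$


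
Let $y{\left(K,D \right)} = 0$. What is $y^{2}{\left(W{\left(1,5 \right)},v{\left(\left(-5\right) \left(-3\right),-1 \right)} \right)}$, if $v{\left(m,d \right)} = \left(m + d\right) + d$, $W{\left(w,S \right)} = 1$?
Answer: $0$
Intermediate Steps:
$v{\left(m,d \right)} = m + 2 d$ ($v{\left(m,d \right)} = \left(d + m\right) + d = m + 2 d$)
$y^{2}{\left(W{\left(1,5 \right)},v{\left(\left(-5\right) \left(-3\right),-1 \right)} \right)} = 0^{2} = 0$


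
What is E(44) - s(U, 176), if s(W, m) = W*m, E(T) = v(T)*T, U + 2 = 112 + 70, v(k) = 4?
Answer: -31504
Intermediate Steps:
U = 180 (U = -2 + (112 + 70) = -2 + 182 = 180)
E(T) = 4*T
E(44) - s(U, 176) = 4*44 - 180*176 = 176 - 1*31680 = 176 - 31680 = -31504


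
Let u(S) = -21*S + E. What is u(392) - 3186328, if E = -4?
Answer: -3194564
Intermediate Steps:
u(S) = -4 - 21*S (u(S) = -21*S - 4 = -4 - 21*S)
u(392) - 3186328 = (-4 - 21*392) - 3186328 = (-4 - 8232) - 3186328 = -8236 - 3186328 = -3194564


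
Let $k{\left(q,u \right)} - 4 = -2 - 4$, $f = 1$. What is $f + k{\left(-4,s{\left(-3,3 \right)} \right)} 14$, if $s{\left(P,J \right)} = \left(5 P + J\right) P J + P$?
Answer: $-27$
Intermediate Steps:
$s{\left(P,J \right)} = P + J P \left(J + 5 P\right)$ ($s{\left(P,J \right)} = \left(J + 5 P\right) P J + P = P \left(J + 5 P\right) J + P = J P \left(J + 5 P\right) + P = P + J P \left(J + 5 P\right)$)
$k{\left(q,u \right)} = -2$ ($k{\left(q,u \right)} = 4 - 6 = -2$)
$f + k{\left(-4,s{\left(-3,3 \right)} \right)} 14 = 1 - 28 = -27$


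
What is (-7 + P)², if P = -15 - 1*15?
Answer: 1369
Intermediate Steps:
P = -30 (P = -15 - 15 = -30)
(-7 + P)² = (-7 - 30)² = (-37)² = 1369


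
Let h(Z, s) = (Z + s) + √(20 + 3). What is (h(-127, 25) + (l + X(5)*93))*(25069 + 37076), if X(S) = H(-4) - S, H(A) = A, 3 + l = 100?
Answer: -52326090 + 62145*√23 ≈ -5.2028e+7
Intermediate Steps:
l = 97 (l = -3 + 100 = 97)
X(S) = -4 - S
h(Z, s) = Z + s + √23 (h(Z, s) = (Z + s) + √23 = Z + s + √23)
(h(-127, 25) + (l + X(5)*93))*(25069 + 37076) = ((-127 + 25 + √23) + (97 + (-4 - 1*5)*93))*(25069 + 37076) = ((-102 + √23) + (97 + (-4 - 5)*93))*62145 = ((-102 + √23) + (97 - 9*93))*62145 = ((-102 + √23) + (97 - 837))*62145 = ((-102 + √23) - 740)*62145 = (-842 + √23)*62145 = -52326090 + 62145*√23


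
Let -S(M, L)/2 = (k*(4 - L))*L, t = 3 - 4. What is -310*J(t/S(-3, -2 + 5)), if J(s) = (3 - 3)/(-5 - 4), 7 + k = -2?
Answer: 0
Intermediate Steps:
k = -9 (k = -7 - 2 = -9)
t = -1
S(M, L) = -2*L*(-36 + 9*L) (S(M, L) = -2*(-9*(4 - L))*L = -2*(-36 + 9*L)*L = -2*L*(-36 + 9*L))
J(s) = 0 (J(s) = 0/(-9) = 0*(-⅑) = 0)
-310*J(t/S(-3, -2 + 5)) = -310*0 = 0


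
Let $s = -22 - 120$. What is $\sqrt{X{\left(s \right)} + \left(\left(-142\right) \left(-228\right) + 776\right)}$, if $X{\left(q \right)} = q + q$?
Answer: $6 \sqrt{913} \approx 181.3$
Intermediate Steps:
$s = -142$ ($s = -22 - 120 = -142$)
$X{\left(q \right)} = 2 q$
$\sqrt{X{\left(s \right)} + \left(\left(-142\right) \left(-228\right) + 776\right)} = \sqrt{2 \left(-142\right) + \left(\left(-142\right) \left(-228\right) + 776\right)} = \sqrt{-284 + \left(32376 + 776\right)} = \sqrt{-284 + 33152} = \sqrt{32868} = 6 \sqrt{913}$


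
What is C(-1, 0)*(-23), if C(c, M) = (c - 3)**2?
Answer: -368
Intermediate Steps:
C(c, M) = (-3 + c)**2
C(-1, 0)*(-23) = (-3 - 1)**2*(-23) = (-4)**2*(-23) = 16*(-23) = -368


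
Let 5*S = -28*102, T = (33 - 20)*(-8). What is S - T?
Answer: -2336/5 ≈ -467.20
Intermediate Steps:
T = -104 (T = 13*(-8) = -104)
S = -2856/5 (S = (-28*102)/5 = (1/5)*(-2856) = -2856/5 ≈ -571.20)
S - T = -2856/5 - 1*(-104) = -2856/5 + 104 = -2336/5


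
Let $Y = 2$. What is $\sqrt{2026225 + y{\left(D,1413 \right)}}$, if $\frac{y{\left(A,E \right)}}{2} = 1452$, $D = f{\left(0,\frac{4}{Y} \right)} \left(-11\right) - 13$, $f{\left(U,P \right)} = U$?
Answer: $\sqrt{2029129} \approx 1424.5$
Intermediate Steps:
$D = -13$ ($D = 0 \left(-11\right) - 13 = 0 - 13 = -13$)
$y{\left(A,E \right)} = 2904$ ($y{\left(A,E \right)} = 2 \cdot 1452 = 2904$)
$\sqrt{2026225 + y{\left(D,1413 \right)}} = \sqrt{2026225 + 2904} = \sqrt{2029129}$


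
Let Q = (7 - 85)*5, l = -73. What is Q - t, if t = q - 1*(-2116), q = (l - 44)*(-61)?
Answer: -9643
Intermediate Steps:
Q = -390 (Q = -78*5 = -390)
q = 7137 (q = (-73 - 44)*(-61) = -117*(-61) = 7137)
t = 9253 (t = 7137 - 1*(-2116) = 7137 + 2116 = 9253)
Q - t = -390 - 1*9253 = -390 - 9253 = -9643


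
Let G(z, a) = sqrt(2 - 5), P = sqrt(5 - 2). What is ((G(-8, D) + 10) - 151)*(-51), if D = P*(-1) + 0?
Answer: 7191 - 51*I*sqrt(3) ≈ 7191.0 - 88.335*I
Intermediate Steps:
P = sqrt(3) ≈ 1.7320
D = -sqrt(3) (D = sqrt(3)*(-1) + 0 = -sqrt(3) + 0 = -sqrt(3) ≈ -1.7320)
G(z, a) = I*sqrt(3) (G(z, a) = sqrt(-3) = I*sqrt(3))
((G(-8, D) + 10) - 151)*(-51) = ((I*sqrt(3) + 10) - 151)*(-51) = ((10 + I*sqrt(3)) - 151)*(-51) = (-141 + I*sqrt(3))*(-51) = 7191 - 51*I*sqrt(3)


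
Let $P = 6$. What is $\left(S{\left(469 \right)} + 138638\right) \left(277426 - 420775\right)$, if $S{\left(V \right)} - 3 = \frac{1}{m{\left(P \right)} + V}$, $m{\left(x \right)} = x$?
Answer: $- \frac{9440173280124}{475} \approx -1.9874 \cdot 10^{10}$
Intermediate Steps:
$S{\left(V \right)} = 3 + \frac{1}{6 + V}$
$\left(S{\left(469 \right)} + 138638\right) \left(277426 - 420775\right) = \left(\frac{19 + 3 \cdot 469}{6 + 469} + 138638\right) \left(277426 - 420775\right) = \left(\frac{19 + 1407}{475} + 138638\right) \left(-143349\right) = \left(\frac{1}{475} \cdot 1426 + 138638\right) \left(-143349\right) = \left(\frac{1426}{475} + 138638\right) \left(-143349\right) = \frac{65854476}{475} \left(-143349\right) = - \frac{9440173280124}{475}$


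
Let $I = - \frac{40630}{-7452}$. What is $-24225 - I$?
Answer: $- \frac{90282665}{3726} \approx -24230.0$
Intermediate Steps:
$I = \frac{20315}{3726}$ ($I = \left(-40630\right) \left(- \frac{1}{7452}\right) = \frac{20315}{3726} \approx 5.4522$)
$-24225 - I = -24225 - \frac{20315}{3726} = - \frac{90282665}{3726}$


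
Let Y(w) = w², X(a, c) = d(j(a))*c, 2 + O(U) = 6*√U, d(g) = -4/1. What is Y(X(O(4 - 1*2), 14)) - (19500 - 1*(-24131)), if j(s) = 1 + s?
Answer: -40495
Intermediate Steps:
d(g) = -4 (d(g) = -4*1 = -4)
O(U) = -2 + 6*√U
X(a, c) = -4*c
Y(X(O(4 - 1*2), 14)) - (19500 - 1*(-24131)) = (-4*14)² - (19500 - 1*(-24131)) = (-56)² - (19500 + 24131) = 3136 - 1*43631 = 3136 - 43631 = -40495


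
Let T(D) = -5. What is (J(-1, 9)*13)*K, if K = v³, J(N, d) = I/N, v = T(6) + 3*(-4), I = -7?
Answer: -447083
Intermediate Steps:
v = -17 (v = -5 + 3*(-4) = -5 - 12 = -17)
J(N, d) = -7/N
K = -4913 (K = (-17)³ = -4913)
(J(-1, 9)*13)*K = (-7/(-1)*13)*(-4913) = (-7*(-1)*13)*(-4913) = (7*13)*(-4913) = 91*(-4913) = -447083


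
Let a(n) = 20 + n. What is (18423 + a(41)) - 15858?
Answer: 2626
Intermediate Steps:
(18423 + a(41)) - 15858 = (18423 + (20 + 41)) - 15858 = (18423 + 61) - 15858 = 18484 - 15858 = 2626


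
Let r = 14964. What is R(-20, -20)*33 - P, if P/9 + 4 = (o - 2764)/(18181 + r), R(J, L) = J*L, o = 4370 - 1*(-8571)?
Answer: 438615627/33145 ≈ 13233.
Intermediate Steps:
o = 12941 (o = 4370 + 8571 = 12941)
P = -1101627/33145 (P = -36 + 9*((12941 - 2764)/(18181 + 14964)) = -36 + 9*(10177/33145) = -36 + 91593/33145 = -1101627/33145 ≈ -33.237)
R(-20, -20)*33 - P = -20*(-20)*33 - 1*(-1101627/33145) = 400*33 + 1101627/33145 = 13200 + 1101627/33145 = 438615627/33145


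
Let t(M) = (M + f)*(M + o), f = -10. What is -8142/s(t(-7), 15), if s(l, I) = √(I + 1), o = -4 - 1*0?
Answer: -4071/2 ≈ -2035.5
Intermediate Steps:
o = -4 (o = -4 + 0 = -4)
t(M) = (-10 + M)*(-4 + M) (t(M) = (M - 10)*(M - 4) = (-10 + M)*(-4 + M))
s(l, I) = √(1 + I)
-8142/s(t(-7), 15) = -8142/√(1 + 15) = -8142/(√16) = -8142/4 = -8142*¼ = -4071/2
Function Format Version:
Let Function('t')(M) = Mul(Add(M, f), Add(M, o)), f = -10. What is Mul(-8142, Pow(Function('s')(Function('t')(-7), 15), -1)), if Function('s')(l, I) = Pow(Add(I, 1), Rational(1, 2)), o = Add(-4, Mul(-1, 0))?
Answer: Rational(-4071, 2) ≈ -2035.5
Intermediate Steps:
o = -4 (o = Add(-4, 0) = -4)
Function('t')(M) = Mul(Add(-10, M), Add(-4, M)) (Function('t')(M) = Mul(Add(M, -10), Add(M, -4)) = Mul(Add(-10, M), Add(-4, M)))
Function('s')(l, I) = Pow(Add(1, I), Rational(1, 2))
Mul(-8142, Pow(Function('s')(Function('t')(-7), 15), -1)) = Mul(-8142, Pow(Pow(Add(1, 15), Rational(1, 2)), -1)) = Mul(-8142, Pow(Pow(16, Rational(1, 2)), -1)) = Mul(-8142, Pow(4, -1)) = Mul(-8142, Rational(1, 4)) = Rational(-4071, 2)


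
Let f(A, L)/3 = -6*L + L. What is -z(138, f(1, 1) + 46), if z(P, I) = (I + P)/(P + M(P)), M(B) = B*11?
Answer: -169/1656 ≈ -0.10205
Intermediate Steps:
f(A, L) = -15*L (f(A, L) = 3*(-6*L + L) = 3*(-5*L) = -15*L)
M(B) = 11*B
z(P, I) = (I + P)/(12*P) (z(P, I) = (I + P)/(P + 11*P) = (I + P)/((12*P)) = (I + P)*(1/(12*P)) = (I + P)/(12*P))
-z(138, f(1, 1) + 46) = -((-15*1 + 46) + 138)/(12*138) = -((-15 + 46) + 138)/(12*138) = -(31 + 138)/(12*138) = -169/(12*138) = -1*169/1656 = -169/1656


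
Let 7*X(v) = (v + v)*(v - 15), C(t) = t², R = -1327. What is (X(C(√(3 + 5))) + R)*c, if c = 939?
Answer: -1261077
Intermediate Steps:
X(v) = 2*v*(-15 + v)/7 (X(v) = ((v + v)*(v - 15))/7 = ((2*v)*(-15 + v))/7 = (2*v*(-15 + v))/7 = 2*v*(-15 + v)/7)
(X(C(√(3 + 5))) + R)*c = (2*(√(3 + 5))²*(-15 + (√(3 + 5))²)/7 - 1327)*939 = (2*(√8)²*(-15 + (√8)²)/7 - 1327)*939 = (2*(2*√2)²*(-15 + (2*√2)²)/7 - 1327)*939 = ((2/7)*8*(-15 + 8) - 1327)*939 = ((2/7)*8*(-7) - 1327)*939 = (-16 - 1327)*939 = -1343*939 = -1261077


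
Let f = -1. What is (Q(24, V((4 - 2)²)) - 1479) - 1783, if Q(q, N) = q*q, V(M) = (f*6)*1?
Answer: -2686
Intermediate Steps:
V(M) = -6 (V(M) = -1*6*1 = -6*1 = -6)
Q(q, N) = q²
(Q(24, V((4 - 2)²)) - 1479) - 1783 = (24² - 1479) - 1783 = (576 - 1479) - 1783 = -903 - 1783 = -2686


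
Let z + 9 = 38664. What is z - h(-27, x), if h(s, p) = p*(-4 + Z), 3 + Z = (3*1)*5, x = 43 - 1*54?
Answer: 38743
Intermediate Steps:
z = 38655 (z = -9 + 38664 = 38655)
x = -11 (x = 43 - 54 = -11)
Z = 12 (Z = -3 + (3*1)*5 = -3 + 3*5 = -3 + 15 = 12)
h(s, p) = 8*p (h(s, p) = p*(-4 + 12) = p*8 = 8*p)
z - h(-27, x) = 38655 - 8*(-11) = 38655 - 1*(-88) = 38655 + 88 = 38743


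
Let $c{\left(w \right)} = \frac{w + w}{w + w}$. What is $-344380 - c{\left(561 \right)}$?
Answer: $-344381$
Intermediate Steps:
$c{\left(w \right)} = 1$ ($c{\left(w \right)} = \frac{2 w}{2 w} = 2 w \frac{1}{2 w} = 1$)
$-344380 - c{\left(561 \right)} = -344380 - 1 = -344381$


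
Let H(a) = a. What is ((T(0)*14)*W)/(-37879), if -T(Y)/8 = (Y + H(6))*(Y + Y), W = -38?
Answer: 0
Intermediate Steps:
T(Y) = -16*Y*(6 + Y) (T(Y) = -8*(Y + 6)*(Y + Y) = -8*(6 + Y)*2*Y = -16*Y*(6 + Y))
((T(0)*14)*W)/(-37879) = ((-16*0*(6 + 0)*14)*(-38))/(-37879) = ((-16*0*6*14)*(-38))*(-1/37879) = ((0*14)*(-38))*(-1/37879) = (0*(-38))*(-1/37879) = 0*(-1/37879) = 0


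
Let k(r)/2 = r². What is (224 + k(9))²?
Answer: 148996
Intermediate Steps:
k(r) = 2*r²
(224 + k(9))² = (224 + 2*9²)² = (224 + 2*81)² = (224 + 162)² = 386² = 148996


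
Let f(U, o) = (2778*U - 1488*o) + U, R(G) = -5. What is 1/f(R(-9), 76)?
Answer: -1/126983 ≈ -7.8751e-6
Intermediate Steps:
f(U, o) = -1488*o + 2779*U (f(U, o) = (-1488*o + 2778*U) + U = -1488*o + 2779*U)
1/f(R(-9), 76) = 1/(-1488*76 + 2779*(-5)) = 1/(-113088 - 13895) = 1/(-126983) = -1/126983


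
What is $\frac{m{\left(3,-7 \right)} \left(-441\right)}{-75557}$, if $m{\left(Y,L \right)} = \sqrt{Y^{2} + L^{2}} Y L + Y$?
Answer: $\frac{1323}{75557} - \frac{9261 \sqrt{58}}{75557} \approx -0.91595$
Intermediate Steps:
$m{\left(Y,L \right)} = Y + L Y \sqrt{L^{2} + Y^{2}}$ ($m{\left(Y,L \right)} = \sqrt{L^{2} + Y^{2}} Y L + Y = Y \sqrt{L^{2} + Y^{2}} L + Y = L Y \sqrt{L^{2} + Y^{2}} + Y = Y + L Y \sqrt{L^{2} + Y^{2}}$)
$\frac{m{\left(3,-7 \right)} \left(-441\right)}{-75557} = \frac{3 \left(1 - 7 \sqrt{\left(-7\right)^{2} + 3^{2}}\right) \left(-441\right)}{-75557} = 3 \left(1 - 7 \sqrt{49 + 9}\right) \left(-441\right) \left(- \frac{1}{75557}\right) = 3 \left(1 - 7 \sqrt{58}\right) \left(-441\right) \left(- \frac{1}{75557}\right) = \left(3 - 21 \sqrt{58}\right) \left(-441\right) \left(- \frac{1}{75557}\right) = \left(-1323 + 9261 \sqrt{58}\right) \left(- \frac{1}{75557}\right) = \frac{1323}{75557} - \frac{9261 \sqrt{58}}{75557}$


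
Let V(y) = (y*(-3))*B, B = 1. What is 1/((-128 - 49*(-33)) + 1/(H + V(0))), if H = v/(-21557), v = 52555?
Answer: 52555/78232838 ≈ 0.00067178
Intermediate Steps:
H = -52555/21557 (H = 52555/(-21557) = 52555*(-1/21557) = -52555/21557 ≈ -2.4380)
V(y) = -3*y (V(y) = (y*(-3))*1 = -3*y*1 = -3*y)
1/((-128 - 49*(-33)) + 1/(H + V(0))) = 1/((-128 - 49*(-33)) + 1/(-52555/21557 - 3*0)) = 1/((-128 + 1617) + 1/(-52555/21557 + 0)) = 1/(1489 + 1/(-52555/21557)) = 1/(1489 - 21557/52555) = 1/(78232838/52555) = 52555/78232838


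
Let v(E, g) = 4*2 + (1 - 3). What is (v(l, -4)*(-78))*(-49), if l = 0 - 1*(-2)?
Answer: 22932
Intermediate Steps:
l = 2 (l = 0 + 2 = 2)
v(E, g) = 6 (v(E, g) = 8 - 2 = 6)
(v(l, -4)*(-78))*(-49) = (6*(-78))*(-49) = -468*(-49) = 22932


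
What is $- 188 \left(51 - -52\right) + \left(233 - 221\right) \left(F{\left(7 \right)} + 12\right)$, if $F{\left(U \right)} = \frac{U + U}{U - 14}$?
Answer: $-19244$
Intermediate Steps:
$F{\left(U \right)} = \frac{2 U}{-14 + U}$
$- 188 \left(51 - -52\right) + \left(233 - 221\right) \left(F{\left(7 \right)} + 12\right) = - 188 \left(51 - -52\right) + \left(233 - 221\right) \left(2 \cdot 7 \frac{1}{-14 + 7} + 12\right) = - 188 \left(51 + 52\right) + 12 \left(2 \cdot 7 \frac{1}{-7} + 12\right) = \left(-188\right) 103 + 12 \left(2 \cdot 7 \left(- \frac{1}{7}\right) + 12\right) = -19364 + 12 \left(-2 + 12\right) = -19364 + 12 \cdot 10 = -19364 + 120 = -19244$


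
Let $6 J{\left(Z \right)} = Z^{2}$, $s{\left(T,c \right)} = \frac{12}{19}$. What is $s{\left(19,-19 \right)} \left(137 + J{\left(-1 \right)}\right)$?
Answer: $\frac{1646}{19} \approx 86.632$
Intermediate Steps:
$s{\left(T,c \right)} = \frac{12}{19}$ ($s{\left(T,c \right)} = 12 \cdot \frac{1}{19} = \frac{12}{19}$)
$J{\left(Z \right)} = \frac{Z^{2}}{6}$
$s{\left(19,-19 \right)} \left(137 + J{\left(-1 \right)}\right) = \frac{12 \left(137 + \frac{\left(-1\right)^{2}}{6}\right)}{19} = \frac{12 \left(137 + \frac{1}{6} \cdot 1\right)}{19} = \frac{12 \left(137 + \frac{1}{6}\right)}{19} = \frac{12}{19} \cdot \frac{823}{6} = \frac{1646}{19}$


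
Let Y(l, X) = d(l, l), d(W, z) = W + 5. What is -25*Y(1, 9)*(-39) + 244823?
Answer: 250673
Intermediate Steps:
d(W, z) = 5 + W
Y(l, X) = 5 + l
-25*Y(1, 9)*(-39) + 244823 = -25*(5 + 1)*(-39) + 244823 = -25*6*(-39) + 244823 = -150*(-39) + 244823 = 5850 + 244823 = 250673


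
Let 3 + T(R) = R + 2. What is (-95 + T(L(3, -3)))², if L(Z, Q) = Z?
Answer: 8649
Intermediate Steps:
T(R) = -1 + R (T(R) = -3 + (R + 2) = -3 + (2 + R) = -1 + R)
(-95 + T(L(3, -3)))² = (-95 + (-1 + 3))² = (-95 + 2)² = (-93)² = 8649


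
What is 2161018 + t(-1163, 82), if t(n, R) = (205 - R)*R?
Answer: 2171104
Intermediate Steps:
t(n, R) = R*(205 - R)
2161018 + t(-1163, 82) = 2161018 + 82*(205 - 1*82) = 2161018 + 82*(205 - 82) = 2161018 + 82*123 = 2161018 + 10086 = 2171104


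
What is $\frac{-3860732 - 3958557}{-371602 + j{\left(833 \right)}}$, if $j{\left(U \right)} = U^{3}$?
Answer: $- \frac{7819289}{577637935} \approx -0.013537$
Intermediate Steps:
$\frac{-3860732 - 3958557}{-371602 + j{\left(833 \right)}} = \frac{-3860732 - 3958557}{-371602 + 833^{3}} = - \frac{7819289}{-371602 + 578009537} = - \frac{7819289}{577637935}$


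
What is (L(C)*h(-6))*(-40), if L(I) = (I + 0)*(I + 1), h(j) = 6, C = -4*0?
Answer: 0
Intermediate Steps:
C = 0
L(I) = I*(1 + I)
(L(C)*h(-6))*(-40) = ((0*(1 + 0))*6)*(-40) = ((0*1)*6)*(-40) = (0*6)*(-40) = 0*(-40) = 0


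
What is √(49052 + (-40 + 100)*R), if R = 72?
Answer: 2*√13343 ≈ 231.02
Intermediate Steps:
√(49052 + (-40 + 100)*R) = √(49052 + (-40 + 100)*72) = √(49052 + 60*72) = √(49052 + 4320) = √53372 = 2*√13343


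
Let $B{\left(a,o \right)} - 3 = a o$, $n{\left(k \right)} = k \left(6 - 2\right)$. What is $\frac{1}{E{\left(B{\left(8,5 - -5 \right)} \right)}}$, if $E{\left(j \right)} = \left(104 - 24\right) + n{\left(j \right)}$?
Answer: $\frac{1}{412} \approx 0.0024272$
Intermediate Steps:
$n{\left(k \right)} = 4 k$ ($n{\left(k \right)} = k 4 = 4 k$)
$B{\left(a,o \right)} = 3 + a o$
$E{\left(j \right)} = 80 + 4 j$ ($E{\left(j \right)} = \left(104 - 24\right) + 4 j = 80 + 4 j$)
$\frac{1}{E{\left(B{\left(8,5 - -5 \right)} \right)}} = \frac{1}{80 + 4 \left(3 + 8 \left(5 - -5\right)\right)} = \frac{1}{80 + 4 \left(3 + 8 \left(5 + 5\right)\right)} = \frac{1}{80 + 4 \left(3 + 8 \cdot 10\right)} = \frac{1}{80 + 4 \left(3 + 80\right)} = \frac{1}{80 + 4 \cdot 83} = \frac{1}{80 + 332} = \frac{1}{412}$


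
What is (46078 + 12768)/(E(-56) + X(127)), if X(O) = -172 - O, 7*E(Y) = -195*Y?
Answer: 58846/1261 ≈ 46.666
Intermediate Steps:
E(Y) = -195*Y/7 (E(Y) = (-195*Y)/7 = -195*Y/7)
(46078 + 12768)/(E(-56) + X(127)) = (46078 + 12768)/(-195/7*(-56) + (-172 - 1*127)) = 58846/(1560 + (-172 - 127)) = 58846/(1560 - 299) = 58846/1261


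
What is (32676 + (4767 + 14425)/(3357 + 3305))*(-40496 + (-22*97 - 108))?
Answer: -4652174557776/3331 ≈ -1.3966e+9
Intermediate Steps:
(32676 + (4767 + 14425)/(3357 + 3305))*(-40496 + (-22*97 - 108)) = (32676 + 19192/6662)*(-40496 + (-2134 - 108)) = (32676 + 19192*(1/6662))*(-40496 - 2242) = (32676 + 9596/3331)*(-42738) = (108853352/3331)*(-42738) = -4652174557776/3331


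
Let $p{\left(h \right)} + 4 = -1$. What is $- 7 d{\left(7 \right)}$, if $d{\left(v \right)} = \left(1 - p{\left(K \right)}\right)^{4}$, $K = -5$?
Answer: $-9072$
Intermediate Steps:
$p{\left(h \right)} = -5$ ($p{\left(h \right)} = -4 - 1 = -5$)
$d{\left(v \right)} = 1296$ ($d{\left(v \right)} = \left(1 - -5\right)^{4} = \left(1 + 5\right)^{4} = 6^{4} = 1296$)
$- 7 d{\left(7 \right)} = \left(-7\right) 1296 = -9072$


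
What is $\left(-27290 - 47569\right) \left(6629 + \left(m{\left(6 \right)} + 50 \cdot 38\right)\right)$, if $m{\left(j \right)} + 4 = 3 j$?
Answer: $-639520437$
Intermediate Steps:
$m{\left(j \right)} = -4 + 3 j$
$\left(-27290 - 47569\right) \left(6629 + \left(m{\left(6 \right)} + 50 \cdot 38\right)\right) = \left(-27290 - 47569\right) \left(6629 + \left(\left(-4 + 3 \cdot 6\right) + 50 \cdot 38\right)\right) = - 74859 \left(6629 + \left(\left(-4 + 18\right) + 1900\right)\right) = - 74859 \left(6629 + \left(14 + 1900\right)\right) = - 74859 \left(6629 + 1914\right) = \left(-74859\right) 8543 = -639520437$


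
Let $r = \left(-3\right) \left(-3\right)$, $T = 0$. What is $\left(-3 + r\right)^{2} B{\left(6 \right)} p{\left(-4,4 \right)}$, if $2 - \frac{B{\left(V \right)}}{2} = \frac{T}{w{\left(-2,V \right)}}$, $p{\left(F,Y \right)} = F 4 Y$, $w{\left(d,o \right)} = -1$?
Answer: $-9216$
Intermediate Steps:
$p{\left(F,Y \right)} = 4 F Y$
$B{\left(V \right)} = 4$ ($B{\left(V \right)} = 4 - 2 \frac{0}{-1} = 4 - 2 \cdot 0 \left(-1\right) = 4 - 0 = 4 + 0 = 4$)
$r = 9$
$\left(-3 + r\right)^{2} B{\left(6 \right)} p{\left(-4,4 \right)} = \left(-3 + 9\right)^{2} \cdot 4 \cdot 4 \left(-4\right) 4 = 6^{2} \cdot 4 \left(-64\right) = 36 \cdot 4 \left(-64\right) = 144 \left(-64\right) = -9216$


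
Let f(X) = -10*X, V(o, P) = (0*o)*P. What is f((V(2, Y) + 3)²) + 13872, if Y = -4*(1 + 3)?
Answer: 13782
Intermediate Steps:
Y = -16 (Y = -4*4 = -16)
V(o, P) = 0 (V(o, P) = 0*P = 0)
f((V(2, Y) + 3)²) + 13872 = -10*(0 + 3)² + 13872 = -10*3² + 13872 = -10*9 + 13872 = -90 + 13872 = 13782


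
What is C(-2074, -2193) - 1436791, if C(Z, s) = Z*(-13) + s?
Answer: -1412022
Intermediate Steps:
C(Z, s) = s - 13*Z (C(Z, s) = -13*Z + s = s - 13*Z)
C(-2074, -2193) - 1436791 = (-2193 - 13*(-2074)) - 1436791 = (-2193 + 26962) - 1436791 = 24769 - 1436791 = -1412022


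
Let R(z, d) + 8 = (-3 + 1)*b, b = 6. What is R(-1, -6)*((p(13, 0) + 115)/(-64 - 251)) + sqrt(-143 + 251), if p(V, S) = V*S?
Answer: 460/63 + 6*sqrt(3) ≈ 17.694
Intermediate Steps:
p(V, S) = S*V
R(z, d) = -20 (R(z, d) = -8 + (-3 + 1)*6 = -8 - 2*6 = -8 - 12 = -20)
R(-1, -6)*((p(13, 0) + 115)/(-64 - 251)) + sqrt(-143 + 251) = -20*(0*13 + 115)/(-64 - 251) + sqrt(-143 + 251) = -20*(0 + 115)/(-315) + sqrt(108) = -2300*(-1)/315 + 6*sqrt(3) = -20*(-23/63) + 6*sqrt(3) = 460/63 + 6*sqrt(3)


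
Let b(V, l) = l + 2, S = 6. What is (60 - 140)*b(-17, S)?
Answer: -640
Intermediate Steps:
b(V, l) = 2 + l
(60 - 140)*b(-17, S) = (60 - 140)*(2 + 6) = -80*8 = -640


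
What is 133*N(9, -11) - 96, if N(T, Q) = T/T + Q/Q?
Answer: 170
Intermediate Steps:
N(T, Q) = 2 (N(T, Q) = 1 + 1 = 2)
133*N(9, -11) - 96 = 133*2 - 96 = 266 - 96 = 170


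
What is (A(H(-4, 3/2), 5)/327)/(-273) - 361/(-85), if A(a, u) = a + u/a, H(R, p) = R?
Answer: 6138529/1445340 ≈ 4.2471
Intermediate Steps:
A(a, u) = a + u/a
(A(H(-4, 3/2), 5)/327)/(-273) - 361/(-85) = ((-4 + 5/(-4))/327)/(-273) - 361/(-85) = ((-4 + 5*(-¼))*(1/327))*(-1/273) - 361*(-1/85) = ((-4 - 5/4)*(1/327))*(-1/273) + 361/85 = -21/4*1/327*(-1/273) + 361/85 = -7/436*(-1/273) + 361/85 = 1/17004 + 361/85 = 6138529/1445340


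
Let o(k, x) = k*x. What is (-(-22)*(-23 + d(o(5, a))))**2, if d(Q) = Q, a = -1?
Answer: 379456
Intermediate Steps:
(-(-22)*(-23 + d(o(5, a))))**2 = (-(-22)*(-23 + 5*(-1)))**2 = (-(-22)*(-23 - 5))**2 = (-(-22)*(-28))**2 = (-1*616)**2 = (-616)**2 = 379456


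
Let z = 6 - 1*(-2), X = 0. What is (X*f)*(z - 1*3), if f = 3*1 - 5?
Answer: 0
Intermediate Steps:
z = 8 (z = 6 + 2 = 8)
f = -2 (f = 3 - 5 = -2)
(X*f)*(z - 1*3) = (0*(-2))*(8 - 1*3) = 0*(8 - 3) = 0*5 = 0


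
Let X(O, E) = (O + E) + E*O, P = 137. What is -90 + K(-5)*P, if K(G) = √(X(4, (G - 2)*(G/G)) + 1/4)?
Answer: -90 + 137*I*√123/2 ≈ -90.0 + 759.7*I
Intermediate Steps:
X(O, E) = E + O + E*O (X(O, E) = (E + O) + E*O = E + O + E*O)
K(G) = √(-23/4 + 5*G) (K(G) = √(((G - 2)*(G/G) + 4 + ((G - 2)*(G/G))*4) + 1/4) = √(((-2 + G)*1 + 4 + ((-2 + G)*1)*4) + ¼) = √(((-2 + G) + 4 + (-2 + G)*4) + ¼) = √(((-2 + G) + 4 + (-8 + 4*G)) + ¼) = √((-6 + 5*G) + ¼) = √(-23/4 + 5*G))
-90 + K(-5)*P = -90 + (√(-23 + 20*(-5))/2)*137 = -90 + (√(-23 - 100)/2)*137 = -90 + (√(-123)/2)*137 = -90 + ((I*√123)/2)*137 = -90 + (I*√123/2)*137 = -90 + 137*I*√123/2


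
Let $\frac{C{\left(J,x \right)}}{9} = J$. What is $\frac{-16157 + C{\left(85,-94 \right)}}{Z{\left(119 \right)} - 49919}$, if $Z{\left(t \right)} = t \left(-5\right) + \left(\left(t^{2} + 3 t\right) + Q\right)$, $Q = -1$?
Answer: $\frac{1184}{2769} \approx 0.42759$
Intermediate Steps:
$C{\left(J,x \right)} = 9 J$
$Z{\left(t \right)} = -1 + t^{2} - 2 t$ ($Z{\left(t \right)} = t \left(-5\right) - \left(1 - t^{2} - 3 t\right) = - 5 t + \left(-1 + t^{2} + 3 t\right) = -1 + t^{2} - 2 t$)
$\frac{-16157 + C{\left(85,-94 \right)}}{Z{\left(119 \right)} - 49919} = \frac{-16157 + 9 \cdot 85}{\left(-1 + 119^{2} - 238\right) - 49919} = \frac{-16157 + 765}{\left(-1 + 14161 - 238\right) - 49919} = - \frac{15392}{13922 - 49919} = - \frac{15392}{-35997} = \left(-15392\right) \left(- \frac{1}{35997}\right) = \frac{1184}{2769}$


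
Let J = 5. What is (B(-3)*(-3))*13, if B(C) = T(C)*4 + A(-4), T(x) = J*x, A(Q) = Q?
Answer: 2496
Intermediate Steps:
T(x) = 5*x
B(C) = -4 + 20*C (B(C) = (5*C)*4 - 4 = 20*C - 4 = -4 + 20*C)
(B(-3)*(-3))*13 = ((-4 + 20*(-3))*(-3))*13 = ((-4 - 60)*(-3))*13 = -64*(-3)*13 = 192*13 = 2496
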